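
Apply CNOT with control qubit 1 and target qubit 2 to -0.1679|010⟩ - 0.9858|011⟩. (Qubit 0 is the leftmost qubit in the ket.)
-0.9858|010⟩ - 0.1679|011⟩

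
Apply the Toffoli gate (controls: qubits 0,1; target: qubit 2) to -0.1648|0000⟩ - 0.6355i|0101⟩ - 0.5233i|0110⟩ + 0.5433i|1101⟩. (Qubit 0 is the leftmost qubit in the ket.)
-0.1648|0000⟩ - 0.6355i|0101⟩ - 0.5233i|0110⟩ + 0.5433i|1111⟩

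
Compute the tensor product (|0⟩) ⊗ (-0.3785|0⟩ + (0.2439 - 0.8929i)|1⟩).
-0.3785|00⟩ + (0.2439 - 0.8929i)|01⟩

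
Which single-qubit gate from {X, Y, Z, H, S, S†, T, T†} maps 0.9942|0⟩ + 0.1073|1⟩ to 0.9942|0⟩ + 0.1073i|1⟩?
S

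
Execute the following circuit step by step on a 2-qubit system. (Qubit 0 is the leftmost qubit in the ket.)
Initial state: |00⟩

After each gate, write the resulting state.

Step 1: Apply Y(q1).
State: i|01⟩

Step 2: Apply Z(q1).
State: -i|01⟩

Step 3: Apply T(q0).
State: -i|01⟩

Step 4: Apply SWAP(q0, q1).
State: -i|10⟩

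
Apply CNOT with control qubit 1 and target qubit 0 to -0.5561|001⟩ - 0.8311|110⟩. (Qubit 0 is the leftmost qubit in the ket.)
-0.5561|001⟩ - 0.8311|010⟩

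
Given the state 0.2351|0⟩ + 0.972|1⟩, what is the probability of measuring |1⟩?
0.9448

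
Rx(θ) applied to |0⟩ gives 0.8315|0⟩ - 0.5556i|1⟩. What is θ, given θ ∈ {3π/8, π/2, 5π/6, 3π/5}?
3π/8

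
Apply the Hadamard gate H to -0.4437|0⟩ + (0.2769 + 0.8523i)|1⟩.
(-0.1179 + 0.6027i)|0⟩ + (-0.5095 - 0.6027i)|1⟩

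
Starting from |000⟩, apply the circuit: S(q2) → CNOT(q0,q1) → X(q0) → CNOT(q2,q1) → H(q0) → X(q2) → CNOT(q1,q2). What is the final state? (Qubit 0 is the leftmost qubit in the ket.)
1/√2|001⟩ - 1/√2|101⟩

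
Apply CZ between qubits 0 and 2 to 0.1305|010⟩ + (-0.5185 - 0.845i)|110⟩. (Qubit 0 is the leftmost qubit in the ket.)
0.1305|010⟩ + (-0.5185 - 0.845i)|110⟩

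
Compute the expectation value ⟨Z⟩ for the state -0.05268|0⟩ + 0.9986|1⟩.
-0.9944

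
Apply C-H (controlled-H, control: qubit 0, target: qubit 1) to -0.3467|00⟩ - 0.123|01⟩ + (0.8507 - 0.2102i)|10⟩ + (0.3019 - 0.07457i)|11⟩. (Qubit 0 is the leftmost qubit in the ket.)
-0.3467|00⟩ - 0.123|01⟩ + (0.815 - 0.2014i)|10⟩ + (0.3881 - 0.0959i)|11⟩

C-H leaves the control-|0⟩ kets |00⟩, |01⟩ unchanged and applies H to qubit 1 on the control-|1⟩ pair (|10⟩, |11⟩).
H = [[1/√2, 1/√2], [1/√2, -1/√2]].
With a = amp(|10⟩) = (0.8507 - 0.2102i) and b = amp(|11⟩) = (0.3019 - 0.07457i):
new amp(|10⟩) = (1/√2)·a + (1/√2)·b = (0.815 - 0.2014i)
new amp(|11⟩) = (1/√2)·a + (-1/√2)·b = (0.3881 - 0.0959i)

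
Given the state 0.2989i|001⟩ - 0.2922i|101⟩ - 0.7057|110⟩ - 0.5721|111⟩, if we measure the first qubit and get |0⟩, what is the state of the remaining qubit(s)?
i|01⟩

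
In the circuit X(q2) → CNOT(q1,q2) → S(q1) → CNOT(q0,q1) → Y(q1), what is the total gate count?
5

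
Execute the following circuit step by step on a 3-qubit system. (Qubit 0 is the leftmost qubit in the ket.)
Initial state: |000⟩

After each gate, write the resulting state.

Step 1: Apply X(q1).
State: |010⟩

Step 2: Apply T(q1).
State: (1/√2 + (1/√2)i)|010⟩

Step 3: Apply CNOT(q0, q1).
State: (1/√2 + (1/√2)i)|010⟩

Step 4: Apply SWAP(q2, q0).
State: (1/√2 + (1/√2)i)|010⟩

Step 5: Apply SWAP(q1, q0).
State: (1/√2 + (1/√2)i)|100⟩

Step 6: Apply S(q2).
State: (1/√2 + (1/√2)i)|100⟩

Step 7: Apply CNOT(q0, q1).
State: (1/√2 + (1/√2)i)|110⟩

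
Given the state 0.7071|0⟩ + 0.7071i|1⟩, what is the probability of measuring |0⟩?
0.5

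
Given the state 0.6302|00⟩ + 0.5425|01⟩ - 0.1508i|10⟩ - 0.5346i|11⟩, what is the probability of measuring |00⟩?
0.3972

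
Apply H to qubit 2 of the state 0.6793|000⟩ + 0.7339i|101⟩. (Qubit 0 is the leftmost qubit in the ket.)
0.4803|000⟩ + 0.4803|001⟩ + 0.5189i|100⟩ - 0.5189i|101⟩

H on qubit 2 mixes each pair of kets that differ only in qubit 2: amplitudes (a, b) of (|…0…⟩, |…1…⟩) become ((a + b)/√2, (a − b)/√2). Kets absent from the input have amplitude 0.
(|000⟩, |001⟩): (a, b) = (0.6793, 0) → (0.4803, 0.4803)
(|100⟩, |101⟩): (a, b) = (0, 0.7339i) → (0.5189i, -0.5189i)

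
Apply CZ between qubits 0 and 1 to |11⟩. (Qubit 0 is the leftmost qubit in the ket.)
-|11⟩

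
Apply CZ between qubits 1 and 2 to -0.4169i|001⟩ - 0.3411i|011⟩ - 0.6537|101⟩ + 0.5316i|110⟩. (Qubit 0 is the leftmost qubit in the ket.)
-0.4169i|001⟩ + 0.3411i|011⟩ - 0.6537|101⟩ + 0.5316i|110⟩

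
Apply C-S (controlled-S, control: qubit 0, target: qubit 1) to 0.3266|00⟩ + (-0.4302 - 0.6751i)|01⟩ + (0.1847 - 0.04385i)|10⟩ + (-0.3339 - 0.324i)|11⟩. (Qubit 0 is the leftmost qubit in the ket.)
0.3266|00⟩ + (-0.4302 - 0.6751i)|01⟩ + (0.1847 - 0.04385i)|10⟩ + (0.324 - 0.3339i)|11⟩

C-S leaves the control-|0⟩ kets |00⟩, |01⟩ unchanged and applies S to qubit 1 on the control-|1⟩ pair (|10⟩, |11⟩).
S = [[1, 0], [0, i]].
With a = amp(|10⟩) = (0.1847 - 0.04385i) and b = amp(|11⟩) = (-0.3339 - 0.324i):
new amp(|10⟩) = (1)·a = (0.1847 - 0.04385i)
new amp(|11⟩) = (i)·b = (0.324 - 0.3339i)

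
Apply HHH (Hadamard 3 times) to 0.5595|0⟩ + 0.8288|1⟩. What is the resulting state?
0.9817|0⟩ - 0.1904|1⟩

H² = I, so H^3 = H: a single Hadamard. With (a, b) = (0.5595, 0.8288), H gives ((a + b)/√2, (a − b)/√2) = (0.9817, -0.1904).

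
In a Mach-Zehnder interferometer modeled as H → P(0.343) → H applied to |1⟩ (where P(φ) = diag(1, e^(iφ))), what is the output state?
(0.02913 - 0.1682i)|0⟩ + (0.9709 + 0.1682i)|1⟩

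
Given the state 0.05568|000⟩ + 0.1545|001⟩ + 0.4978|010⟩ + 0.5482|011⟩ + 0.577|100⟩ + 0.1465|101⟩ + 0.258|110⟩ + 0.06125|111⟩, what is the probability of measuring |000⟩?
0.0031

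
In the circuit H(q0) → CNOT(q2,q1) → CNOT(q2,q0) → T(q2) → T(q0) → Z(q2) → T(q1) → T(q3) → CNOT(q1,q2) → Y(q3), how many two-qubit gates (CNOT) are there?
3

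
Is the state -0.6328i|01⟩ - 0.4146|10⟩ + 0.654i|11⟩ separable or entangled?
Entangled

Writing the state as a|00⟩ + b|01⟩ + c|10⟩ + d|11⟩, it is a product state iff ad − bc = 0.
Here (a, b, c, d) = (0, -0.6328i, -0.4146, 0.654i): ad − bc = (0)(0.654i) − (-0.6328i)(-0.4146) = -0.2624i ≠ 0, so the state is entangled.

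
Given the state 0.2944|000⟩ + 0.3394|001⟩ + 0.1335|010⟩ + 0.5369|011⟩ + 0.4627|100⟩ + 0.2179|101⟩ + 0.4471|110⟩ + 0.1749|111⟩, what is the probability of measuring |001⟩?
0.1152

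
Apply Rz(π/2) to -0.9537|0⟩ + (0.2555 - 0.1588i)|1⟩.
(-0.6744 + 0.6744i)|0⟩ + (0.293 + 0.06838i)|1⟩

Rz(π/2) = [[e^(−iθ/2), 0], [0, e^(iθ/2)]] with e^(±iθ/2) = cos(θ/2) ± i·sin(θ/2); θ = π/2, cos(θ/2) ≈ 0.707107, sin(θ/2) ≈ 0.707107.
With a = amp(|0⟩) = -0.9537 and b = amp(|1⟩) = (0.2555 - 0.1588i):
new amp(|0⟩) = (0.707107 - 0.707107i)·a = (-0.6744 + 0.6744i)
new amp(|1⟩) = (0.707107 + 0.707107i)·b = (0.293 + 0.06838i)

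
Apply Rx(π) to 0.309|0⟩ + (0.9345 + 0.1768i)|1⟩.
(0.1768 - 0.9345i)|0⟩ - 0.309i|1⟩

Rx(π) = [[cos(θ/2), −i·sin(θ/2)], [−i·sin(θ/2), cos(θ/2)]]; θ = π, cos(θ/2) ≈ 0, sin(θ/2) ≈ 1.
With a = amp(|0⟩) = 0.309 and b = amp(|1⟩) = (0.9345 + 0.1768i):
new amp(|0⟩) = (-i)·b = (0.1768 - 0.9345i)
new amp(|1⟩) = (-i)·a = -0.309i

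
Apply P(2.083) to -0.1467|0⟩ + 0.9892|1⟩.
-0.1467|0⟩ + (-0.4848 + 0.8623i)|1⟩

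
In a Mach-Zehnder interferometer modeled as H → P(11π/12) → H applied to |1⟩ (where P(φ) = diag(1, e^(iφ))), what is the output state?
(0.983 - 0.1294i)|0⟩ + (0.01704 + 0.1294i)|1⟩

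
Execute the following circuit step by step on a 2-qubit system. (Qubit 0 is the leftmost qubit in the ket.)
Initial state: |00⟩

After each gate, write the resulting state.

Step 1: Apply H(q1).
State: 1/√2|00⟩ + 1/√2|01⟩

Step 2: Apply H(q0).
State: 1/2|00⟩ + 1/2|01⟩ + 1/2|10⟩ + 1/2|11⟩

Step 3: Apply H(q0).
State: 1/√2|00⟩ + 1/√2|01⟩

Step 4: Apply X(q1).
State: 1/√2|00⟩ + 1/√2|01⟩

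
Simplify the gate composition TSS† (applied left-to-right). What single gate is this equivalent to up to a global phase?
T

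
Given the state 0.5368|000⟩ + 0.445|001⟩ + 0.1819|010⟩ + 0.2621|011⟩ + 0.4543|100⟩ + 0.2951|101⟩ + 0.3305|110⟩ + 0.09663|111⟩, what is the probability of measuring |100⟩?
0.2064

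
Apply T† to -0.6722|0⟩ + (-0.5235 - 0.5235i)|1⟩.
-0.6722|0⟩ - 0.7403|1⟩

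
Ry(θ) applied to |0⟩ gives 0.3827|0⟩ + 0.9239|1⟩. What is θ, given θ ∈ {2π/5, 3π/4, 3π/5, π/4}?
3π/4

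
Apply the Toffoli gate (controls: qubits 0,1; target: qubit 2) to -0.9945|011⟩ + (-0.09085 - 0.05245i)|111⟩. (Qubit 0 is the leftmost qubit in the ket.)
-0.9945|011⟩ + (-0.09085 - 0.05245i)|110⟩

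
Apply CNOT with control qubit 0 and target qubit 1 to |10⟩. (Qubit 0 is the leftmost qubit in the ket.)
|11⟩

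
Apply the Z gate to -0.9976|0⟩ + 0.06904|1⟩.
-0.9976|0⟩ - 0.06904|1⟩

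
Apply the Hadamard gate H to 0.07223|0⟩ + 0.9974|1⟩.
0.7563|0⟩ - 0.6542|1⟩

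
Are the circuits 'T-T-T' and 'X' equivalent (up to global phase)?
No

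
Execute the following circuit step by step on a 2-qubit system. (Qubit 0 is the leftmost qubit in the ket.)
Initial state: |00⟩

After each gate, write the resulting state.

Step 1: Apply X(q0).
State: |10⟩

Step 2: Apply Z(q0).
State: -|10⟩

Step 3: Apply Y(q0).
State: i|00⟩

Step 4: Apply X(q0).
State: i|10⟩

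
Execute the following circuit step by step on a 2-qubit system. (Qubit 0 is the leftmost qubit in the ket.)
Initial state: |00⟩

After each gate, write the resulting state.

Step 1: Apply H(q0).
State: 1/√2|00⟩ + 1/√2|10⟩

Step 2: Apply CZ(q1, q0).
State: 1/√2|00⟩ + 1/√2|10⟩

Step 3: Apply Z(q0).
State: 1/√2|00⟩ - 1/√2|10⟩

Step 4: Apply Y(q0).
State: (1/√2)i|00⟩ + (1/√2)i|10⟩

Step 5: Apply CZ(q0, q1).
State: (1/√2)i|00⟩ + (1/√2)i|10⟩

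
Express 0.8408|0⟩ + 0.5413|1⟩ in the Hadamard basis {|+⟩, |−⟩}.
0.9773|+⟩ + 0.2118|−⟩

With |ψ⟩ = α|0⟩ + β|1⟩, the Hadamard-basis coefficients are ⟨+|ψ⟩ = (α + β)/√2 and ⟨−|ψ⟩ = (α − β)/√2.
Here α = 0.8408, β = 0.5413: (α + β)/√2 = 0.9773, (α − β)/√2 = 0.2118.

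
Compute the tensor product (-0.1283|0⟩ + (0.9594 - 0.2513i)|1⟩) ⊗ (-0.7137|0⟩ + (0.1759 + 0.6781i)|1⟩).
0.09157|00⟩ + (-0.02257 - 0.087i)|01⟩ + (-0.6847 + 0.1794i)|10⟩ + (0.3392 + 0.6064i)|11⟩

amp(|b₁b₂…⟩) = product of the factor amplitudes for bits b₁, b₂, …; only kets whose every factor amplitude is nonzero survive.
|00⟩: (-0.1283)(-0.7137) = 0.09157
|01⟩: (-0.1283)(0.1759 + 0.6781i) = (-0.02257 - 0.087i)
|10⟩: (0.9594 - 0.2513i)(-0.7137) = (-0.6847 + 0.1794i)
|11⟩: (0.9594 - 0.2513i)(0.1759 + 0.6781i) = (0.3392 + 0.6064i)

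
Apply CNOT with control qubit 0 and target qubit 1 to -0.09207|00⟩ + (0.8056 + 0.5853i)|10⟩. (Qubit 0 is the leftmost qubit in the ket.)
-0.09207|00⟩ + (0.8056 + 0.5853i)|11⟩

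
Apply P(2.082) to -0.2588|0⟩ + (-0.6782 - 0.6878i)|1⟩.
-0.2588|0⟩ + (0.9317 - 0.255i)|1⟩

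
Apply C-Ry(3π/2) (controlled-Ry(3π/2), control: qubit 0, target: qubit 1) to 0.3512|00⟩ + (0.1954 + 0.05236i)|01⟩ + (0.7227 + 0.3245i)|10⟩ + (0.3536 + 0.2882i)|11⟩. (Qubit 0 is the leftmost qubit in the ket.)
0.3512|00⟩ + (0.1954 + 0.05236i)|01⟩ + (-0.7611 - 0.4332i)|10⟩ + (0.261 + 0.02567i)|11⟩

C-Ry(3π/2) leaves the control-|0⟩ kets |00⟩, |01⟩ unchanged and applies Ry(3π/2) to qubit 1 on the control-|1⟩ pair (|10⟩, |11⟩).
Ry(3π/2) = [[cos(θ/2), −sin(θ/2)], [sin(θ/2), cos(θ/2)]]; θ = 3π/2, cos(θ/2) ≈ -0.707107, sin(θ/2) ≈ 0.707107.
With a = amp(|10⟩) = (0.7227 + 0.3245i) and b = amp(|11⟩) = (0.3536 + 0.2882i):
new amp(|10⟩) = (-0.707107)·a + (-0.707107)·b = (-0.7611 - 0.4332i)
new amp(|11⟩) = (0.707107)·a + (-0.707107)·b = (0.261 + 0.02567i)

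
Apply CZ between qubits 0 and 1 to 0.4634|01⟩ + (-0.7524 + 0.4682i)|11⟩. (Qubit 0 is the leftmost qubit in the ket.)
0.4634|01⟩ + (0.7524 - 0.4682i)|11⟩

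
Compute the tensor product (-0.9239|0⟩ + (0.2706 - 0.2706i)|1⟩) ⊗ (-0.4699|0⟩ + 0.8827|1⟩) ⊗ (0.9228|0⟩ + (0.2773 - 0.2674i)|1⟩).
0.4006|000⟩ + (0.1204 - 0.1161i)|001⟩ - 0.7526|010⟩ + (-0.2261 + 0.2181i)|011⟩ + (-0.1173 + 0.1173i)|100⟩ + (-0.001259 + 0.06926i)|101⟩ + (0.2204 - 0.2204i)|110⟩ + (0.002365 - 0.1301i)|111⟩

amp(|b₁b₂…⟩) = product of the factor amplitudes for bits b₁, b₂, …; only kets whose every factor amplitude is nonzero survive.
|000⟩: (-0.9239)(-0.4699)(0.9228) = 0.4006
|001⟩: (-0.9239)(-0.4699)(0.2773 - 0.2674i) = (0.1204 - 0.1161i)
|010⟩: (-0.9239)(0.8827)(0.9228) = -0.7526
|011⟩: (-0.9239)(0.8827)(0.2773 - 0.2674i) = (-0.2261 + 0.2181i)
|100⟩: (0.2706 - 0.2706i)(-0.4699)(0.9228) = (-0.1173 + 0.1173i)
|101⟩: (0.2706 - 0.2706i)(-0.4699)(0.2773 - 0.2674i) = (-0.001259 + 0.06926i)
|110⟩: (0.2706 - 0.2706i)(0.8827)(0.9228) = (0.2204 - 0.2204i)
|111⟩: (0.2706 - 0.2706i)(0.8827)(0.2773 - 0.2674i) = (0.002365 - 0.1301i)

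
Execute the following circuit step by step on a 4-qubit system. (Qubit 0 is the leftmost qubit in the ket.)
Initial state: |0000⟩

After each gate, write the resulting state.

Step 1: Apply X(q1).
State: |0100⟩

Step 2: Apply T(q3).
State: |0100⟩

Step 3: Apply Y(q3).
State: i|0101⟩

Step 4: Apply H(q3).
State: (1/√2)i|0100⟩ - (1/√2)i|0101⟩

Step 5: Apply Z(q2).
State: (1/√2)i|0100⟩ - (1/√2)i|0101⟩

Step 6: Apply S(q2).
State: (1/√2)i|0100⟩ - (1/√2)i|0101⟩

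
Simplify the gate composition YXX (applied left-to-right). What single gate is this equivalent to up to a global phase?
Y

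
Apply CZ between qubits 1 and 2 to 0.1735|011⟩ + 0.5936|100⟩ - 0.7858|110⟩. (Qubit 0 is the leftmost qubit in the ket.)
-0.1735|011⟩ + 0.5936|100⟩ - 0.7858|110⟩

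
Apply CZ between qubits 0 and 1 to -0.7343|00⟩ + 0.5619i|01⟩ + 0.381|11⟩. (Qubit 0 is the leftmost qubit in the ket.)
-0.7343|00⟩ + 0.5619i|01⟩ - 0.381|11⟩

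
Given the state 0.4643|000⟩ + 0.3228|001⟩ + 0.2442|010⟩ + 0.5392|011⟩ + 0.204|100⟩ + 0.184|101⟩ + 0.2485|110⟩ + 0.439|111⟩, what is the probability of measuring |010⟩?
0.05963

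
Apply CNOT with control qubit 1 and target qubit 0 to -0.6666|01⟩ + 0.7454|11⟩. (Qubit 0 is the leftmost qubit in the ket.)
0.7454|01⟩ - 0.6666|11⟩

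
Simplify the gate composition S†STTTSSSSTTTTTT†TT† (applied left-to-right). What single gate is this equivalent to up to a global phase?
T†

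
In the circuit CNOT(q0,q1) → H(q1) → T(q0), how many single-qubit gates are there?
2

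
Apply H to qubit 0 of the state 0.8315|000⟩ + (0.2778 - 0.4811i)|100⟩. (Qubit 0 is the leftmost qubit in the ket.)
(0.7844 - 0.3402i)|000⟩ + (0.3915 + 0.3402i)|100⟩

H on qubit 0 mixes each pair of kets that differ only in qubit 0: amplitudes (a, b) of (|…0…⟩, |…1…⟩) become ((a + b)/√2, (a − b)/√2). Kets absent from the input have amplitude 0.
(|000⟩, |100⟩): (a, b) = (0.8315, (0.2778 - 0.4811i)) → ((0.7844 - 0.3402i), (0.3915 + 0.3402i))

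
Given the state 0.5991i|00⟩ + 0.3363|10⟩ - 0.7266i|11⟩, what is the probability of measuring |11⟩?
0.5279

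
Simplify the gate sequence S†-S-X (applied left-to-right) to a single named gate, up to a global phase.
X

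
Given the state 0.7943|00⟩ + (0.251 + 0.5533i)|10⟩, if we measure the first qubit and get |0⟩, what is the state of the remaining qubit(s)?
|0⟩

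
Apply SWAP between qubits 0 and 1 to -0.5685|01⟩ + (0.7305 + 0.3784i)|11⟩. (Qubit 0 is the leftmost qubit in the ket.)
-0.5685|10⟩ + (0.7305 + 0.3784i)|11⟩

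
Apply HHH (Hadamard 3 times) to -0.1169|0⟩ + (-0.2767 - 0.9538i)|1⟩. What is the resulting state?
(-0.2783 - 0.6744i)|0⟩ + (0.113 + 0.6744i)|1⟩

H² = I, so H^3 = H: a single Hadamard. With (a, b) = (-0.1169, (-0.2767 - 0.9538i)), H gives ((a + b)/√2, (a − b)/√2) = ((-0.2783 - 0.6744i), (0.113 + 0.6744i)).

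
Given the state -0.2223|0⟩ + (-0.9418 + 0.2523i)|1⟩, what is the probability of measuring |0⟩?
0.04942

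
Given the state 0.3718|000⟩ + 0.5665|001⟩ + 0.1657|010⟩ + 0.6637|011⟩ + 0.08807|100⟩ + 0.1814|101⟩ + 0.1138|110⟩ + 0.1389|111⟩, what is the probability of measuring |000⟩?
0.1382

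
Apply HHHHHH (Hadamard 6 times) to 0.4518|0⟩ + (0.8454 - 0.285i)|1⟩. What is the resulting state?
0.4518|0⟩ + (0.8454 - 0.285i)|1⟩

H² = I, so an even number of Hadamards cancels: H^6 = I and the state is unchanged.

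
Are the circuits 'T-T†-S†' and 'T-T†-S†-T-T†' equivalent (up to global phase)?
Yes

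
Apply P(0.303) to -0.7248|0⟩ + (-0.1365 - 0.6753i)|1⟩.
-0.7248|0⟩ + (0.07122 - 0.6853i)|1⟩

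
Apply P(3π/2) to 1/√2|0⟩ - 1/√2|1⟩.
1/√2|0⟩ + (1/√2)i|1⟩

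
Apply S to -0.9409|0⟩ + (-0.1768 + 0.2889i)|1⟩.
-0.9409|0⟩ + (-0.2889 - 0.1768i)|1⟩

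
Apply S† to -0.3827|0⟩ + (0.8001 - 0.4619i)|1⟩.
-0.3827|0⟩ + (-0.4619 - 0.8001i)|1⟩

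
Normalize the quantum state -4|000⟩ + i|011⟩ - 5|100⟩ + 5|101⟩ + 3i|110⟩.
-0.4588|000⟩ + 0.1147i|011⟩ - 0.5735|100⟩ + 0.5735|101⟩ + 0.3441i|110⟩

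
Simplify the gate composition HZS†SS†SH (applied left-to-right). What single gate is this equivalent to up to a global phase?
X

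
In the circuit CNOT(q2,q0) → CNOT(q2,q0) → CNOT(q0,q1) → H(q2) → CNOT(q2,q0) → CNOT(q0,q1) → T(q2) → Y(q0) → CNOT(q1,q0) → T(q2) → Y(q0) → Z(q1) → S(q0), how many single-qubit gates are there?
7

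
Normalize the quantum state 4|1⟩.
|1⟩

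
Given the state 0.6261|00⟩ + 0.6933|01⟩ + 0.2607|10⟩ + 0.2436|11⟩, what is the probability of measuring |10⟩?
0.06796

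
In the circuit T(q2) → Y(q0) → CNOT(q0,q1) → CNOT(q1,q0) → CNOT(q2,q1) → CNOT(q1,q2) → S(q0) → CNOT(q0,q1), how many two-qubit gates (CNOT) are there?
5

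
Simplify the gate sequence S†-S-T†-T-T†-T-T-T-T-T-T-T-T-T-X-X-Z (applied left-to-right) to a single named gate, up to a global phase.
Z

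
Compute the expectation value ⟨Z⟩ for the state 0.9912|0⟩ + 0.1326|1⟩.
0.9649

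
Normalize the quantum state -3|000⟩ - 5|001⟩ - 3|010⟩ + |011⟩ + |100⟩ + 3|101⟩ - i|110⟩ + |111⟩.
-0.4009|000⟩ - 0.6682|001⟩ - 0.4009|010⟩ + 0.1336|011⟩ + 0.1336|100⟩ + 0.4009|101⟩ - 0.1336i|110⟩ + 0.1336|111⟩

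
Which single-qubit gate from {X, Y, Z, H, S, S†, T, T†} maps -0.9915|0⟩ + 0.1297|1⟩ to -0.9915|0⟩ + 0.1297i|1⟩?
S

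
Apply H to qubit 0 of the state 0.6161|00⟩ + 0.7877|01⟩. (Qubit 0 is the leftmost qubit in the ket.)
0.4356|00⟩ + 0.557|01⟩ + 0.4356|10⟩ + 0.557|11⟩

H on qubit 0 mixes each pair of kets that differ only in qubit 0: amplitudes (a, b) of (|…0…⟩, |…1…⟩) become ((a + b)/√2, (a − b)/√2). Kets absent from the input have amplitude 0.
(|00⟩, |10⟩): (a, b) = (0.6161, 0) → (0.4356, 0.4356)
(|01⟩, |11⟩): (a, b) = (0.7877, 0) → (0.557, 0.557)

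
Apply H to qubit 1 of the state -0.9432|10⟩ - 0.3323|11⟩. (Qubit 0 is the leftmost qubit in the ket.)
-0.9019|10⟩ - 0.432|11⟩

H on qubit 1 mixes each pair of kets that differ only in qubit 1: amplitudes (a, b) of (|…0…⟩, |…1…⟩) become ((a + b)/√2, (a − b)/√2). Kets absent from the input have amplitude 0.
(|10⟩, |11⟩): (a, b) = (-0.9432, -0.3323) → (-0.9019, -0.432)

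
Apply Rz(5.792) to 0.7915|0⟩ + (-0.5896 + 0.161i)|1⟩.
(-0.7677 - 0.1924i)|0⟩ + (0.5328 - 0.2995i)|1⟩

Rz(5.792) = [[e^(−iθ/2), 0], [0, e^(iθ/2)]] with e^(±iθ/2) = cos(θ/2) ± i·sin(θ/2); θ = 5.792, cos(θ/2) ≈ -0.969993, sin(θ/2) ≈ 0.243131.
With a = amp(|0⟩) = 0.7915 and b = amp(|1⟩) = (-0.5896 + 0.161i):
new amp(|0⟩) = (-0.969993 - 0.243131i)·a = (-0.7677 - 0.1924i)
new amp(|1⟩) = (-0.969993 + 0.243131i)·b = (0.5328 - 0.2995i)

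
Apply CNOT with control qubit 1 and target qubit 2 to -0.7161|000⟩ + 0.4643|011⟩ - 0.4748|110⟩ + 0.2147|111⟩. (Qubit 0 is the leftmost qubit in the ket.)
-0.7161|000⟩ + 0.4643|010⟩ + 0.2147|110⟩ - 0.4748|111⟩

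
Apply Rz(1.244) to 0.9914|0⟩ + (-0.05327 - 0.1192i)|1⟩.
(0.8057 - 0.5777i)|0⟩ + (0.02616 - 0.1279i)|1⟩

Rz(1.244) = [[e^(−iθ/2), 0], [0, e^(iθ/2)]] with e^(±iθ/2) = cos(θ/2) ± i·sin(θ/2); θ = 1.244, cos(θ/2) ≈ 0.812715, sin(θ/2) ≈ 0.582662.
With a = amp(|0⟩) = 0.9914 and b = amp(|1⟩) = (-0.05327 - 0.1192i):
new amp(|0⟩) = (0.812715 - 0.582662i)·a = (0.8057 - 0.5777i)
new amp(|1⟩) = (0.812715 + 0.582662i)·b = (0.02616 - 0.1279i)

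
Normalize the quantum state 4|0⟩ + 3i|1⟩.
0.8|0⟩ + 0.6i|1⟩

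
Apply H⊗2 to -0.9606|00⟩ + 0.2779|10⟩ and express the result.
-0.3414|00⟩ - 0.3414|01⟩ - 0.6193|10⟩ - 0.6193|11⟩

H⊗2 gives amp(|y⟩) = (1/2) Σ_x (−1)^(x·y) amp(|x⟩), where x·y is the number of positions in which both x and y have a 1.
|00⟩: (-0.9606 + 0.2779)/2 = -0.3414
|01⟩: (-0.9606 + 0.2779)/2 = -0.3414
|10⟩: (-0.9606 - 0.2779)/2 = -0.6193
|11⟩: (-0.9606 - 0.2779)/2 = -0.6193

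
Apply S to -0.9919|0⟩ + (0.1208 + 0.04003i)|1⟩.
-0.9919|0⟩ + (-0.04003 + 0.1208i)|1⟩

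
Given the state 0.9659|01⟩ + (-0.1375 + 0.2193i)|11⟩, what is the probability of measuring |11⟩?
0.067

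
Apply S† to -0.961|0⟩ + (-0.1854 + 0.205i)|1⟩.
-0.961|0⟩ + (0.205 + 0.1854i)|1⟩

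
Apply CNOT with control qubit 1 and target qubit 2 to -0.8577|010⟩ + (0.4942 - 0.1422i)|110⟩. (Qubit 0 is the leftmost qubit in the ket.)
-0.8577|011⟩ + (0.4942 - 0.1422i)|111⟩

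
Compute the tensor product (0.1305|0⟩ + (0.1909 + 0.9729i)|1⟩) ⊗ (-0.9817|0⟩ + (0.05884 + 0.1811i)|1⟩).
-0.1281|00⟩ + (0.007679 + 0.02363i)|01⟩ + (-0.1874 - 0.9551i)|10⟩ + (-0.165 + 0.09182i)|11⟩

amp(|b₁b₂…⟩) = product of the factor amplitudes for bits b₁, b₂, …; only kets whose every factor amplitude is nonzero survive.
|00⟩: (0.1305)(-0.9817) = -0.1281
|01⟩: (0.1305)(0.05884 + 0.1811i) = (0.007679 + 0.02363i)
|10⟩: (0.1909 + 0.9729i)(-0.9817) = (-0.1874 - 0.9551i)
|11⟩: (0.1909 + 0.9729i)(0.05884 + 0.1811i) = (-0.165 + 0.09182i)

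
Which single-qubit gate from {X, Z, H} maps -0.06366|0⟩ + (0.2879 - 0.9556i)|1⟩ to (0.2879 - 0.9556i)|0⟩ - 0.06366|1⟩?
X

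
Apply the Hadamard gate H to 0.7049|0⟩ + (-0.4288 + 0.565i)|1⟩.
(0.1952 + 0.3995i)|0⟩ + (0.8016 - 0.3995i)|1⟩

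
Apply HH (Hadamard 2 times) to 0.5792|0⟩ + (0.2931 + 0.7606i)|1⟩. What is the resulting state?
0.5792|0⟩ + (0.2931 + 0.7606i)|1⟩

H² = I, so an even number of Hadamards cancels: H^2 = I and the state is unchanged.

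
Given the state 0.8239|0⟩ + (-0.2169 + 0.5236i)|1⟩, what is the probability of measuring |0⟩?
0.6788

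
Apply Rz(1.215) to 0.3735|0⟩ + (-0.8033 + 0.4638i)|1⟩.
(0.3067 - 0.2132i)|0⟩ + (-0.9243 - 0.07772i)|1⟩

Rz(1.215) = [[e^(−iθ/2), 0], [0, e^(iθ/2)]] with e^(±iθ/2) = cos(θ/2) ± i·sin(θ/2); θ = 1.215, cos(θ/2) ≈ 0.821078, sin(θ/2) ≈ 0.570817.
With a = amp(|0⟩) = 0.3735 and b = amp(|1⟩) = (-0.8033 + 0.4638i):
new amp(|0⟩) = (0.821078 - 0.570817i)·a = (0.3067 - 0.2132i)
new amp(|1⟩) = (0.821078 + 0.570817i)·b = (-0.9243 - 0.07772i)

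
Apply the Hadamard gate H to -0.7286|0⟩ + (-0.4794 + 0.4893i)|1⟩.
(-0.8542 + 0.346i)|0⟩ + (-0.1762 - 0.346i)|1⟩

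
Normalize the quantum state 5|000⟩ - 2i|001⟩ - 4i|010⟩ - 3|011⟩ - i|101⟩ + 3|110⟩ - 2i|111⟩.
0.6063|000⟩ - 0.2425i|001⟩ - 0.4851i|010⟩ - 0.3638|011⟩ - 0.1213i|101⟩ + 0.3638|110⟩ - 0.2425i|111⟩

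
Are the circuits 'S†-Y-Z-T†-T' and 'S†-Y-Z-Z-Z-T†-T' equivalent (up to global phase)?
Yes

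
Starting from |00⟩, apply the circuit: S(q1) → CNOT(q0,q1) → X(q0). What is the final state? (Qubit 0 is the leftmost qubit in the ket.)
|10⟩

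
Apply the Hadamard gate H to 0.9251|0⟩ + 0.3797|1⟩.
0.9226|0⟩ + 0.3857|1⟩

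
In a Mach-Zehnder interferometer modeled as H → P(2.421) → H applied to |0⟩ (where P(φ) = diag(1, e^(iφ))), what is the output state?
(0.1243 + 0.3299i)|0⟩ + (0.8757 - 0.3299i)|1⟩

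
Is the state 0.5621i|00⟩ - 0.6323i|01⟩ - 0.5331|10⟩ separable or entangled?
Entangled

Writing the state as a|00⟩ + b|01⟩ + c|10⟩ + d|11⟩, it is a product state iff ad − bc = 0.
Here (a, b, c, d) = (0.5621i, -0.6323i, -0.5331, 0): ad − bc = (0.5621i)(0) − (-0.6323i)(-0.5331) = -0.3371i ≠ 0, so the state is entangled.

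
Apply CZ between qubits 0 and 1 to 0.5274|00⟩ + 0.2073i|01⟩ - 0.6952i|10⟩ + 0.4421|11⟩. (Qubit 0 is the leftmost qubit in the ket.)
0.5274|00⟩ + 0.2073i|01⟩ - 0.6952i|10⟩ - 0.4421|11⟩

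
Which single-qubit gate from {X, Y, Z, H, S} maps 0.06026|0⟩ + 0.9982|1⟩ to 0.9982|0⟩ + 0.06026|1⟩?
X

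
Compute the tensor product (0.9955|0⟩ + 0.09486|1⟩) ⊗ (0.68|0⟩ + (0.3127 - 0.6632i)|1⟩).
0.6769|00⟩ + (0.3113 - 0.6602i)|01⟩ + 0.0645|10⟩ + (0.02966 - 0.06291i)|11⟩

amp(|b₁b₂…⟩) = product of the factor amplitudes for bits b₁, b₂, …; only kets whose every factor amplitude is nonzero survive.
|00⟩: (0.9955)(0.68) = 0.6769
|01⟩: (0.9955)(0.3127 - 0.6632i) = (0.3113 - 0.6602i)
|10⟩: (0.09486)(0.68) = 0.0645
|11⟩: (0.09486)(0.3127 - 0.6632i) = (0.02966 - 0.06291i)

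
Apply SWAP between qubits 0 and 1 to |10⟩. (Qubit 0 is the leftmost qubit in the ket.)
|01⟩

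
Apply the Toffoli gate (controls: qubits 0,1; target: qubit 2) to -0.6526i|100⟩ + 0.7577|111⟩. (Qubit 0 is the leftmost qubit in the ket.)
-0.6526i|100⟩ + 0.7577|110⟩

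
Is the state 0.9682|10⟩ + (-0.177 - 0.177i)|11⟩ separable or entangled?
Separable

Writing the state as a|00⟩ + b|01⟩ + c|10⟩ + d|11⟩, it is a product state iff ad − bc = 0.
Here (a, b, c, d) = (0, 0, 0.9682, (-0.177 - 0.177i)): ad − bc = (0)(-0.177 - 0.177i) − (0)(0.9682) = 0, so the state is separable.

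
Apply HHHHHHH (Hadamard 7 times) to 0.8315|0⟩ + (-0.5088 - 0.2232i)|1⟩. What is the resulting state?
(0.2282 - 0.1578i)|0⟩ + (0.9477 + 0.1578i)|1⟩

H² = I, so H^7 = H: a single Hadamard. With (a, b) = (0.8315, (-0.5088 - 0.2232i)), H gives ((a + b)/√2, (a − b)/√2) = ((0.2282 - 0.1578i), (0.9477 + 0.1578i)).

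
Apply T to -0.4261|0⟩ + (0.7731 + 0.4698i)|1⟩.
-0.4261|0⟩ + (0.2145 + 0.8789i)|1⟩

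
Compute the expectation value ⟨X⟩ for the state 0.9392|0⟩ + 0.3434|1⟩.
0.645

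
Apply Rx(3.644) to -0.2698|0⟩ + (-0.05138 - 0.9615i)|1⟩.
(-0.8643 + 0.04977i)|0⟩ + (0.01277 + 0.5003i)|1⟩

Rx(3.644) = [[cos(θ/2), −i·sin(θ/2)], [−i·sin(θ/2), cos(θ/2)]]; θ = 3.644, cos(θ/2) ≈ -0.24857, sin(θ/2) ≈ 0.968614.
With a = amp(|0⟩) = -0.2698 and b = amp(|1⟩) = (-0.05138 - 0.9615i):
new amp(|0⟩) = (-0.24857)·a + (-0.968614i)·b = (-0.8643 + 0.04977i)
new amp(|1⟩) = (-0.968614i)·a + (-0.24857)·b = (0.01277 + 0.5003i)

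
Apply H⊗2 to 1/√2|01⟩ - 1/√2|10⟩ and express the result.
-1/√2|01⟩ + 1/√2|10⟩

H⊗2 gives amp(|y⟩) = (1/2) Σ_x (−1)^(x·y) amp(|x⟩), where x·y is the number of positions in which both x and y have a 1.
|00⟩: (1/√2 - 1/√2)/2 = 0
|01⟩: (-1/√2 - 1/√2)/2 = -1/√2
|10⟩: (1/√2 + 1/√2)/2 = 1/√2
|11⟩: (-1/√2 + 1/√2)/2 = 0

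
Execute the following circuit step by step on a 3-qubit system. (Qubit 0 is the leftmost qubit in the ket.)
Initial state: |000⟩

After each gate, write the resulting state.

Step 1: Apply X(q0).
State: |100⟩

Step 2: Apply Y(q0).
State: -i|000⟩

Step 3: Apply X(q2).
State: -i|001⟩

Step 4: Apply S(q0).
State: -i|001⟩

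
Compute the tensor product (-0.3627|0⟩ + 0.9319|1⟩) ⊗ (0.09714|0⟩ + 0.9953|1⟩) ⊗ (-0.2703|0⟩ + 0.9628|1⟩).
0.009523|000⟩ - 0.03392|001⟩ + 0.09758|010⟩ - 0.3476|011⟩ - 0.02447|100⟩ + 0.08716|101⟩ - 0.2507|110⟩ + 0.893|111⟩

amp(|b₁b₂…⟩) = product of the factor amplitudes for bits b₁, b₂, …; only kets whose every factor amplitude is nonzero survive.
|000⟩: (-0.3627)(0.09714)(-0.2703) = 0.009523
|001⟩: (-0.3627)(0.09714)(0.9628) = -0.03392
|010⟩: (-0.3627)(0.9953)(-0.2703) = 0.09758
|011⟩: (-0.3627)(0.9953)(0.9628) = -0.3476
|100⟩: (0.9319)(0.09714)(-0.2703) = -0.02447
|101⟩: (0.9319)(0.09714)(0.9628) = 0.08716
|110⟩: (0.9319)(0.9953)(-0.2703) = -0.2507
|111⟩: (0.9319)(0.9953)(0.9628) = 0.893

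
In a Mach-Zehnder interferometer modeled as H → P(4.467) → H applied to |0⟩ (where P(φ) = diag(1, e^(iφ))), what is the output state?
(0.3785 - 0.485i)|0⟩ + (0.6215 + 0.485i)|1⟩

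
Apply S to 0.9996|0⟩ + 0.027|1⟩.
0.9996|0⟩ + 0.027i|1⟩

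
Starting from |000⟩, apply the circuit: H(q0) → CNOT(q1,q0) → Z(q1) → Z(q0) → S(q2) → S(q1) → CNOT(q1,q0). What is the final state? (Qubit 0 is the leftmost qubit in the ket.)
1/√2|000⟩ - 1/√2|100⟩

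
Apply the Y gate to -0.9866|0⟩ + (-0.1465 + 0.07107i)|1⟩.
(0.07107 + 0.1465i)|0⟩ - 0.9866i|1⟩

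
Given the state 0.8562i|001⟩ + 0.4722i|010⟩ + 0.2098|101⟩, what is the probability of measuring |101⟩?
0.04402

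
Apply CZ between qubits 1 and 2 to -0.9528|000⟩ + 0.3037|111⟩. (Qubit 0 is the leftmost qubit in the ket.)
-0.9528|000⟩ - 0.3037|111⟩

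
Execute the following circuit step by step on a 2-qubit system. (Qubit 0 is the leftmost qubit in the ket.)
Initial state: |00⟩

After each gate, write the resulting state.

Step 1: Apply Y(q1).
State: i|01⟩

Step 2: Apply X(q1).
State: i|00⟩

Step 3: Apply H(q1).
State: (1/√2)i|00⟩ + (1/√2)i|01⟩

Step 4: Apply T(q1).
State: (1/√2)i|00⟩ + (-1/2 + (1/2)i)|01⟩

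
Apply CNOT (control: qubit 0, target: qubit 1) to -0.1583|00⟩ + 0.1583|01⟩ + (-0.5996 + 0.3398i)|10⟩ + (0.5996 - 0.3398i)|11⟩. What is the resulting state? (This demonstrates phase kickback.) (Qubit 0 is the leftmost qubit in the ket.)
-0.1583|00⟩ + 0.1583|01⟩ + (0.5996 - 0.3398i)|10⟩ + (-0.5996 + 0.3398i)|11⟩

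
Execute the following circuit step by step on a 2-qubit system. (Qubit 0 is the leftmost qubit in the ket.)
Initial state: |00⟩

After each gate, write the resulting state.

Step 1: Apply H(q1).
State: 1/√2|00⟩ + 1/√2|01⟩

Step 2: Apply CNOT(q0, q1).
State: 1/√2|00⟩ + 1/√2|01⟩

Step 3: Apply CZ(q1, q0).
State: 1/√2|00⟩ + 1/√2|01⟩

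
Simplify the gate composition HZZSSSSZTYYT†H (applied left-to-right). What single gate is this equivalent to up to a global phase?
X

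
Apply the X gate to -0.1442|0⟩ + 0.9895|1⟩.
0.9895|0⟩ - 0.1442|1⟩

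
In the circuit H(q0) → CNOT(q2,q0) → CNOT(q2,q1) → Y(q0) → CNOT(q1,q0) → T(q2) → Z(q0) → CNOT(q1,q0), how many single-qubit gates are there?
4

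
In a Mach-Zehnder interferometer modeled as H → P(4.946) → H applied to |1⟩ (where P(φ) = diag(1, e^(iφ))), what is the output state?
(0.3843 + 0.4864i)|0⟩ + (0.6157 - 0.4864i)|1⟩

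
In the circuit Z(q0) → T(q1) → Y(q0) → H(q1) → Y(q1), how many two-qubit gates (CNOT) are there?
0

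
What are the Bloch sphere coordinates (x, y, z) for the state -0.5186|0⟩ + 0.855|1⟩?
(-0.8868, 0, -0.4621)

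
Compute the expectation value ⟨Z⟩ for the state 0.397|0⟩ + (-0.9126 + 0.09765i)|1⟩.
-0.6848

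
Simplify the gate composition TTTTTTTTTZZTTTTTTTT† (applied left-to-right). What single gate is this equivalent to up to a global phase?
T†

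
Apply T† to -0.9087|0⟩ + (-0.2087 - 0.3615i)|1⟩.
-0.9087|0⟩ + (-0.4032 - 0.108i)|1⟩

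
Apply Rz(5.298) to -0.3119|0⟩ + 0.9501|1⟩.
(0.2748 + 0.1475i)|0⟩ + (-0.8371 + 0.4493i)|1⟩

Rz(5.298) = [[e^(−iθ/2), 0], [0, e^(iθ/2)]] with e^(±iθ/2) = cos(θ/2) ± i·sin(θ/2); θ = 5.298, cos(θ/2) ≈ -0.88111, sin(θ/2) ≈ 0.472912.
With a = amp(|0⟩) = -0.3119 and b = amp(|1⟩) = 0.9501:
new amp(|0⟩) = (-0.88111 - 0.472912i)·a = (0.2748 + 0.1475i)
new amp(|1⟩) = (-0.88111 + 0.472912i)·b = (-0.8371 + 0.4493i)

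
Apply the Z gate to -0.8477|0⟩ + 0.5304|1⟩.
-0.8477|0⟩ - 0.5304|1⟩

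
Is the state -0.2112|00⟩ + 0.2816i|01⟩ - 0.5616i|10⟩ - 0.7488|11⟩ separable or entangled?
Separable

Writing the state as a|00⟩ + b|01⟩ + c|10⟩ + d|11⟩, it is a product state iff ad − bc = 0.
Here (a, b, c, d) = (-0.2112, 0.2816i, -0.5616i, -0.7488): ad − bc = (-0.2112)(-0.7488) − (0.2816i)(-0.5616i) = 0, so the state is separable.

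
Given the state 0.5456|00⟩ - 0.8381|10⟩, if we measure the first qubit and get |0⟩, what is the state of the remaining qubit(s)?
|0⟩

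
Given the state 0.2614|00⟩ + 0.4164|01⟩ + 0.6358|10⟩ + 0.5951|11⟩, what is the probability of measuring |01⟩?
0.1734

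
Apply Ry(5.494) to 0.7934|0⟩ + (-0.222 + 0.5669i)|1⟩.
(-0.6471 - 0.2179i)|0⟩ + (0.5099 - 0.5233i)|1⟩

Ry(5.494) = [[cos(θ/2), −sin(θ/2)], [sin(θ/2), cos(θ/2)]]; θ = 5.494, cos(θ/2) ≈ -0.923153, sin(θ/2) ≈ 0.384432.
With a = amp(|0⟩) = 0.7934 and b = amp(|1⟩) = (-0.222 + 0.5669i):
new amp(|0⟩) = (-0.923153)·a + (-0.384432)·b = (-0.6471 - 0.2179i)
new amp(|1⟩) = (0.384432)·a + (-0.923153)·b = (0.5099 - 0.5233i)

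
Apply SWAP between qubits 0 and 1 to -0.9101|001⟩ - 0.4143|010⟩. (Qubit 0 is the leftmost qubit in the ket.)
-0.9101|001⟩ - 0.4143|100⟩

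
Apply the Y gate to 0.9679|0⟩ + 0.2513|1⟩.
-0.2513i|0⟩ + 0.9679i|1⟩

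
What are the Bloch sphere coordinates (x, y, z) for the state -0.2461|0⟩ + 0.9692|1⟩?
(-0.477, 0, -0.8788)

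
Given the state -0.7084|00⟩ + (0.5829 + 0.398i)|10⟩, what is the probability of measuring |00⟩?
0.5018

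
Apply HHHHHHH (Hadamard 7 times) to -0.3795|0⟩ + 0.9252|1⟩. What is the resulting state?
0.3859|0⟩ - 0.9226|1⟩

H² = I, so H^7 = H: a single Hadamard. With (a, b) = (-0.3795, 0.9252), H gives ((a + b)/√2, (a − b)/√2) = (0.3859, -0.9226).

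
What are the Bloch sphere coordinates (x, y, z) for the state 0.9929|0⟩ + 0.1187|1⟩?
(0.2357, 0, 0.9718)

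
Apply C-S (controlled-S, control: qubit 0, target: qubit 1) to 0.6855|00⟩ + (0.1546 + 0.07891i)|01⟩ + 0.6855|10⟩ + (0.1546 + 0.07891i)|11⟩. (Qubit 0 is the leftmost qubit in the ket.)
0.6855|00⟩ + (0.1546 + 0.07891i)|01⟩ + 0.6855|10⟩ + (-0.07891 + 0.1546i)|11⟩

C-S leaves the control-|0⟩ kets |00⟩, |01⟩ unchanged and applies S to qubit 1 on the control-|1⟩ pair (|10⟩, |11⟩).
S = [[1, 0], [0, i]].
With a = amp(|10⟩) = 0.6855 and b = amp(|11⟩) = (0.1546 + 0.07891i):
new amp(|10⟩) = (1)·a = 0.6855
new amp(|11⟩) = (i)·b = (-0.07891 + 0.1546i)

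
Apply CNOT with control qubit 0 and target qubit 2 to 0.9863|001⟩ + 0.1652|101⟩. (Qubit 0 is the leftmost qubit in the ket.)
0.9863|001⟩ + 0.1652|100⟩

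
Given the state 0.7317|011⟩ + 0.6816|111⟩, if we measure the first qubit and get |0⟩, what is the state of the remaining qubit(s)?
|11⟩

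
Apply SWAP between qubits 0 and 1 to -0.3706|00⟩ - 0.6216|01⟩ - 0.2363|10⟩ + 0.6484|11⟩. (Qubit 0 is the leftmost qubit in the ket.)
-0.3706|00⟩ - 0.2363|01⟩ - 0.6216|10⟩ + 0.6484|11⟩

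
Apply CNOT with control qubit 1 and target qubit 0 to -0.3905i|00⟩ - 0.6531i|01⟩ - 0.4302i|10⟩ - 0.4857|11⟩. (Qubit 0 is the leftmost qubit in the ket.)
-0.3905i|00⟩ - 0.4857|01⟩ - 0.4302i|10⟩ - 0.6531i|11⟩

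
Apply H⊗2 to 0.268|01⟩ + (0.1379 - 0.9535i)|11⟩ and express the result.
(0.203 - 0.4768i)|00⟩ + (-0.203 + 0.4768i)|01⟩ + (0.06505 + 0.4768i)|10⟩ + (-0.06505 - 0.4768i)|11⟩

H⊗2 gives amp(|y⟩) = (1/2) Σ_x (−1)^(x·y) amp(|x⟩), where x·y is the number of positions in which both x and y have a 1.
|00⟩: (0.268 + (0.1379 - 0.9535i))/2 = (0.203 - 0.4768i)
|01⟩: (-0.268 - (0.1379 - 0.9535i))/2 = (-0.203 + 0.4768i)
|10⟩: (0.268 - (0.1379 - 0.9535i))/2 = (0.06505 + 0.4768i)
|11⟩: (-0.268 + (0.1379 - 0.9535i))/2 = (-0.06505 - 0.4768i)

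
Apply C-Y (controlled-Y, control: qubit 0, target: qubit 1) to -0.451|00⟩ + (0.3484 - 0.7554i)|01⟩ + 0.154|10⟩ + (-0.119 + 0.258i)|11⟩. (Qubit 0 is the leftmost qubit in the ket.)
-0.451|00⟩ + (0.3484 - 0.7554i)|01⟩ + (0.258 + 0.119i)|10⟩ + 0.154i|11⟩

C-Y leaves the control-|0⟩ kets |00⟩, |01⟩ unchanged and applies Y to qubit 1 on the control-|1⟩ pair (|10⟩, |11⟩).
Y = [[0, -i], [i, 0]].
With a = amp(|10⟩) = 0.154 and b = amp(|11⟩) = (-0.119 + 0.258i):
new amp(|10⟩) = (-i)·b = (0.258 + 0.119i)
new amp(|11⟩) = (i)·a = 0.154i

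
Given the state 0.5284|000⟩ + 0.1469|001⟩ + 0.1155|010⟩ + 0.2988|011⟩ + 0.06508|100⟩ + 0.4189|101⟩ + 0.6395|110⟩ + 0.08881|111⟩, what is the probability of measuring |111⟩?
0.007887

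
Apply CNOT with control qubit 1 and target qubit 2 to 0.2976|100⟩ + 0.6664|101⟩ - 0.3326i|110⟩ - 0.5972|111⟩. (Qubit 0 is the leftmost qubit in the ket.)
0.2976|100⟩ + 0.6664|101⟩ - 0.5972|110⟩ - 0.3326i|111⟩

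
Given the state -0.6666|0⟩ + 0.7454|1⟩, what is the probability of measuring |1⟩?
0.5556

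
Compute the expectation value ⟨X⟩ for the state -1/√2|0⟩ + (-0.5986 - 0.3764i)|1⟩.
0.8465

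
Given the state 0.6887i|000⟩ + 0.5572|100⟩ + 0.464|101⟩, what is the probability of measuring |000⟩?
0.4743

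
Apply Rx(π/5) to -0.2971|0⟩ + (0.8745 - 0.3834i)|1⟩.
(-0.401 - 0.2702i)|0⟩ + (0.8317 - 0.2728i)|1⟩

Rx(π/5) = [[cos(θ/2), −i·sin(θ/2)], [−i·sin(θ/2), cos(θ/2)]]; θ = π/5, cos(θ/2) ≈ 0.951057, sin(θ/2) ≈ 0.309017.
With a = amp(|0⟩) = -0.2971 and b = amp(|1⟩) = (0.8745 - 0.3834i):
new amp(|0⟩) = (0.951057)·a + (-0.309017i)·b = (-0.401 - 0.2702i)
new amp(|1⟩) = (-0.309017i)·a + (0.951057)·b = (0.8317 - 0.2728i)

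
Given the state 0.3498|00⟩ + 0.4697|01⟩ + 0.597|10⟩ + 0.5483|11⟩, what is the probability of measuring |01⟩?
0.2206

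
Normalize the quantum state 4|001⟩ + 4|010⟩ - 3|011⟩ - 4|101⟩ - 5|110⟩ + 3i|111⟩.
0.4193|001⟩ + 0.4193|010⟩ - 0.3145|011⟩ - 0.4193|101⟩ - 0.5241|110⟩ + 0.3145i|111⟩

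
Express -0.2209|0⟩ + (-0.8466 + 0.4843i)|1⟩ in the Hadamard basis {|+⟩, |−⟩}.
(-0.7548 + 0.3425i)|+⟩ + (0.4424 - 0.3425i)|−⟩

With |ψ⟩ = α|0⟩ + β|1⟩, the Hadamard-basis coefficients are ⟨+|ψ⟩ = (α + β)/√2 and ⟨−|ψ⟩ = (α − β)/√2.
Here α = -0.2209, β = (-0.8466 + 0.4843i): (α + β)/√2 = (-0.7548 + 0.3425i), (α − β)/√2 = (0.4424 - 0.3425i).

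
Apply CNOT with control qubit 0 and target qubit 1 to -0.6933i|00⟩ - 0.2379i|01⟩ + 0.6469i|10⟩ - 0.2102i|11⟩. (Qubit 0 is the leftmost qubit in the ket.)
-0.6933i|00⟩ - 0.2379i|01⟩ - 0.2102i|10⟩ + 0.6469i|11⟩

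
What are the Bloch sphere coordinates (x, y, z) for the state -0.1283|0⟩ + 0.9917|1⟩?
(-0.2545, 0, -0.967)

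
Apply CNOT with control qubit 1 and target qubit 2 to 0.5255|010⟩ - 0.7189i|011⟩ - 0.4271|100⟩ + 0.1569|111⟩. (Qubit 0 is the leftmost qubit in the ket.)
-0.7189i|010⟩ + 0.5255|011⟩ - 0.4271|100⟩ + 0.1569|110⟩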